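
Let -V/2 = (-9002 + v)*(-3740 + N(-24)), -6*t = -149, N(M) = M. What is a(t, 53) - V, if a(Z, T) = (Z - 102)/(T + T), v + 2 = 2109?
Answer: 33011935697/636 ≈ 5.1906e+7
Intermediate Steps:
t = 149/6 (t = -⅙*(-149) = 149/6 ≈ 24.833)
v = 2107 (v = -2 + 2109 = 2107)
a(Z, T) = (-102 + Z)/(2*T) (a(Z, T) = (-102 + Z)/((2*T)) = (-102 + Z)*(1/(2*T)) = (-102 + Z)/(2*T))
V = -51905560 (V = -2*(-9002 + 2107)*(-3740 - 24) = -(-13790)*(-3764) = -2*25952780 = -51905560)
a(t, 53) - V = (½)*(-102 + 149/6)/53 - 1*(-51905560) = (½)*(1/53)*(-463/6) + 51905560 = -463/636 + 51905560 = 33011935697/636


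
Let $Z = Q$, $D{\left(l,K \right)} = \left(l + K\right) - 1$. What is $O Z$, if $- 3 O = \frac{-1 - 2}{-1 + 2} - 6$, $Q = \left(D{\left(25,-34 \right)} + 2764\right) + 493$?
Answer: $9741$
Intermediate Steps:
$D{\left(l,K \right)} = -1 + K + l$ ($D{\left(l,K \right)} = \left(K + l\right) - 1 = -1 + K + l$)
$Q = 3247$ ($Q = \left(\left(-1 - 34 + 25\right) + 2764\right) + 493 = \left(-10 + 2764\right) + 493 = 2754 + 493 = 3247$)
$Z = 3247$
$O = 3$ ($O = - \frac{\frac{-1 - 2}{-1 + 2} - 6}{3} = - \frac{- \frac{3}{1} - 6}{3} = - \frac{\left(-3\right) 1 - 6}{3} = - \frac{-3 - 6}{3} = \left(- \frac{1}{3}\right) \left(-9\right) = 3$)
$O Z = 3 \cdot 3247 = 9741$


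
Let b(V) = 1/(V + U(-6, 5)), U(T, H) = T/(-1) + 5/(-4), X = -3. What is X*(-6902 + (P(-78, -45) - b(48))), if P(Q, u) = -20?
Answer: 4381638/211 ≈ 20766.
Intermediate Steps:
U(T, H) = -5/4 - T (U(T, H) = T*(-1) + 5*(-¼) = -T - 5/4 = -5/4 - T)
b(V) = 1/(19/4 + V) (b(V) = 1/(V + (-5/4 - 1*(-6))) = 1/(V + (-5/4 + 6)) = 1/(V + 19/4) = 1/(19/4 + V))
X*(-6902 + (P(-78, -45) - b(48))) = -3*(-6902 + (-20 - 4/(19 + 4*48))) = -3*(-6902 + (-20 - 4/(19 + 192))) = -3*(-6902 + (-20 - 4/211)) = -3*(-6902 - 4224/211) = -3*(-1460546/211) = 4381638/211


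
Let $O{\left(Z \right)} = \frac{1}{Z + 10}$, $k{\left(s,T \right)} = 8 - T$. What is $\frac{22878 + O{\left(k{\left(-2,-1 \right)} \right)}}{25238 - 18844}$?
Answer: $\frac{434683}{121486} \approx 3.578$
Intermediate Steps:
$O{\left(Z \right)} = \frac{1}{10 + Z}$
$\frac{22878 + O{\left(k{\left(-2,-1 \right)} \right)}}{25238 - 18844} = \frac{22878 + \frac{1}{10 + \left(8 - -1\right)}}{25238 - 18844} = \frac{22878 + \frac{1}{10 + \left(8 + 1\right)}}{6394} = \left(22878 + \frac{1}{10 + 9}\right) \frac{1}{6394} = \left(22878 + \frac{1}{19}\right) \frac{1}{6394} = \frac{434683}{19} \cdot \frac{1}{6394} = \frac{434683}{121486}$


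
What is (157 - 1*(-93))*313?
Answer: 78250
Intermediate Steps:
(157 - 1*(-93))*313 = (157 + 93)*313 = 250*313 = 78250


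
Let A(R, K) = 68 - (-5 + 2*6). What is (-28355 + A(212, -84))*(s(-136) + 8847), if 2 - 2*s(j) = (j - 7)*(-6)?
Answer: -238207186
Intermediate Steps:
s(j) = -20 + 3*j (s(j) = 1 - (j - 7)*(-6)/2 = 1 - (-7 + j)*(-6)/2 = 1 - (42 - 6*j)/2 = 1 + (-21 + 3*j) = -20 + 3*j)
A(R, K) = 61 (A(R, K) = 68 - (-5 + 12) = 68 - 1*7 = 68 - 7 = 61)
(-28355 + A(212, -84))*(s(-136) + 8847) = (-28355 + 61)*((-20 + 3*(-136)) + 8847) = -28294*((-20 - 408) + 8847) = -28294*(-428 + 8847) = -28294*8419 = -238207186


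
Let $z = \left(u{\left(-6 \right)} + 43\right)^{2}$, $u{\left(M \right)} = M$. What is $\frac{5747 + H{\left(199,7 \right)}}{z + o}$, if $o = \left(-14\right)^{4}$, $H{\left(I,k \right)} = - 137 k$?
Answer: $\frac{4788}{39785} \approx 0.12035$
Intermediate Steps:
$z = 1369$ ($z = \left(-6 + 43\right)^{2} = 37^{2} = 1369$)
$o = 38416$
$\frac{5747 + H{\left(199,7 \right)}}{z + o} = \frac{5747 - 959}{1369 + 38416} = \frac{5747 - 959}{39785} = 4788 \cdot \frac{1}{39785} = \frac{4788}{39785}$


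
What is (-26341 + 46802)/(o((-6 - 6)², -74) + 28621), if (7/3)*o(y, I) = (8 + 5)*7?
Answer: 20461/28660 ≈ 0.71392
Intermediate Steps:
o(y, I) = 39 (o(y, I) = 3*((8 + 5)*7)/7 = 3*(13*7)/7 = (3/7)*91 = 39)
(-26341 + 46802)/(o((-6 - 6)², -74) + 28621) = (-26341 + 46802)/(39 + 28621) = 20461/28660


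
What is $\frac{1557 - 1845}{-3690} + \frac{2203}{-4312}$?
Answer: $- \frac{382623}{883960} \approx -0.43285$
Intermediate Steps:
$\frac{1557 - 1845}{-3690} + \frac{2203}{-4312} = \left(-288\right) \left(- \frac{1}{3690}\right) + 2203 \left(- \frac{1}{4312}\right) = \frac{16}{205} - \frac{2203}{4312} = - \frac{382623}{883960}$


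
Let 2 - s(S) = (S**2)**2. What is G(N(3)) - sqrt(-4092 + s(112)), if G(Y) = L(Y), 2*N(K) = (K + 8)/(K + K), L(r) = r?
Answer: 11/12 - I*sqrt(157356026) ≈ 0.91667 - 12544.0*I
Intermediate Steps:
s(S) = 2 - S**4 (s(S) = 2 - (S**2)**2 = 2 - S**4)
N(K) = (8 + K)/(4*K) (N(K) = ((K + 8)/(K + K))/2 = ((8 + K)/((2*K)))/2 = ((8 + K)*(1/(2*K)))/2 = ((8 + K)/(2*K))/2 = (8 + K)/(4*K))
G(Y) = Y
G(N(3)) - sqrt(-4092 + s(112)) = (1/4)*(8 + 3)/3 - sqrt(-4092 + (2 - 1*112**4)) = (1/4)*(1/3)*11 - sqrt(-4092 + (2 - 1*157351936)) = 11/12 - sqrt(-4092 + (2 - 157351936)) = 11/12 - sqrt(-4092 - 157351934) = 11/12 - sqrt(-157356026) = 11/12 - I*sqrt(157356026)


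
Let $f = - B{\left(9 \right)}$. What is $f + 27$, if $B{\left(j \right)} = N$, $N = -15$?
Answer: $42$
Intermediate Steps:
$B{\left(j \right)} = -15$
$f = 15$ ($f = \left(-1\right) \left(-15\right) = 15$)
$f + 27 = 15 + 27 = 42$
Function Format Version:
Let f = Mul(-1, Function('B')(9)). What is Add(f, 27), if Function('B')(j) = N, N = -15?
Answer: 42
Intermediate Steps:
Function('B')(j) = -15
f = 15 (f = Mul(-1, -15) = 15)
Add(f, 27) = Add(15, 27) = 42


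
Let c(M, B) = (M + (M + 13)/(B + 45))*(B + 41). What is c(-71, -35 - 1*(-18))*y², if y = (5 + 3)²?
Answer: -50282496/7 ≈ -7.1832e+6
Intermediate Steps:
y = 64 (y = 8² = 64)
c(M, B) = (41 + B)*(M + (13 + M)/(45 + B)) (c(M, B) = (M + (13 + M)/(45 + B))*(41 + B) = (41 + B)*(M + (13 + M)/(45 + B)))
c(-71, -35 - 1*(-18))*y² = ((533 + 13*(-35 - 1*(-18)) + 1886*(-71) - 71*(-35 - 1*(-18))² + 87*(-35 - 1*(-18))*(-71))/(45 + (-35 - 1*(-18))))*64² = ((533 + 13*(-35 + 18) - 133906 - 71*(-35 + 18)² + 87*(-35 + 18)*(-71))/(45 + (-35 + 18)))*4096 = ((533 + 13*(-17) - 133906 - 71*(-17)² + 87*(-17)*(-71))/(45 - 17))*4096 = ((533 - 221 - 133906 - 71*289 + 105009)/28)*4096 = ((533 - 221 - 133906 - 20519 + 105009)/28)*4096 = ((1/28)*(-49104))*4096 = -12276/7*4096 = -50282496/7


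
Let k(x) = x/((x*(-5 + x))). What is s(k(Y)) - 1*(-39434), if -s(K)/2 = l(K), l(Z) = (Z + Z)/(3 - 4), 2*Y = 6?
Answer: 39432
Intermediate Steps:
Y = 3 (Y = (1/2)*6 = 3)
l(Z) = -2*Z (l(Z) = (2*Z)/(-1) = (2*Z)*(-1) = -2*Z)
k(x) = 1/(-5 + x) (k(x) = x*(1/(x*(-5 + x))) = 1/(-5 + x))
s(K) = 4*K (s(K) = -(-4)*K = 4*K)
s(k(Y)) - 1*(-39434) = 4/(-5 + 3) - 1*(-39434) = 4/(-2) + 39434 = 4*(-1/2) + 39434 = -2 + 39434 = 39432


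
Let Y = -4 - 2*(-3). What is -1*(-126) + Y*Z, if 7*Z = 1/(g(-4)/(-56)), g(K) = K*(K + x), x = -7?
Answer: 1382/11 ≈ 125.64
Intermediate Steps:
g(K) = K*(-7 + K) (g(K) = K*(K - 7) = K*(-7 + K))
Z = -2/11 (Z = 1/(7*((-4*(-7 - 4)/(-56)))) = 1/(7*((-4*(-11)*(-1/56)))) = 1/(7*((44*(-1/56)))) = 1/(7*(-11/14)) = (⅐)*(-14/11) = -2/11 ≈ -0.18182)
Y = 2 (Y = -4 + 6 = 2)
-1*(-126) + Y*Z = -1*(-126) + 2*(-2/11) = 126 - 4/11 = 1382/11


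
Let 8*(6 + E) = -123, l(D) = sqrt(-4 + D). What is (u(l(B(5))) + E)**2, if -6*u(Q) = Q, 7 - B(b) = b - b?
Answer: 87739/192 + 57*sqrt(3)/8 ≈ 469.31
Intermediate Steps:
B(b) = 7 (B(b) = 7 - (b - b) = 7 - 1*0 = 7 + 0 = 7)
u(Q) = -Q/6
E = -171/8 (E = -6 + (1/8)*(-123) = -6 - 123/8 = -171/8 ≈ -21.375)
(u(l(B(5))) + E)**2 = (-sqrt(-4 + 7)/6 - 171/8)**2 = (-sqrt(3)/6 - 171/8)**2 = (-171/8 - sqrt(3)/6)**2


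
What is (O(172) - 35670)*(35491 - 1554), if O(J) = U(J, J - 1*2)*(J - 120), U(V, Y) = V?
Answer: -907000262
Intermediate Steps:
O(J) = J*(-120 + J) (O(J) = J*(J - 120) = J*(-120 + J))
(O(172) - 35670)*(35491 - 1554) = (172*(-120 + 172) - 35670)*(35491 - 1554) = (172*52 - 35670)*33937 = (8944 - 35670)*33937 = -26726*33937 = -907000262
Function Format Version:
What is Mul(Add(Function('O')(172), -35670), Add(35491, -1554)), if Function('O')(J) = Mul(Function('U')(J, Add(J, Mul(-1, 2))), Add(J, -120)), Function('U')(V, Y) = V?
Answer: -907000262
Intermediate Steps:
Function('O')(J) = Mul(J, Add(-120, J)) (Function('O')(J) = Mul(J, Add(J, -120)) = Mul(J, Add(-120, J)))
Mul(Add(Function('O')(172), -35670), Add(35491, -1554)) = Mul(Add(Mul(172, Add(-120, 172)), -35670), Add(35491, -1554)) = Mul(Add(Mul(172, 52), -35670), 33937) = Mul(Add(8944, -35670), 33937) = Mul(-26726, 33937) = -907000262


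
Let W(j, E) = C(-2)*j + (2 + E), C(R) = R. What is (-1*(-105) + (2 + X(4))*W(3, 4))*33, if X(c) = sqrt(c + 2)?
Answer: 3465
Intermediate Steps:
X(c) = sqrt(2 + c)
W(j, E) = 2 + E - 2*j (W(j, E) = -2*j + (2 + E) = 2 + E - 2*j)
(-1*(-105) + (2 + X(4))*W(3, 4))*33 = (-1*(-105) + (2 + sqrt(2 + 4))*(2 + 4 - 2*3))*33 = (105 + (2 + sqrt(6))*(2 + 4 - 6))*33 = (105 + (2 + sqrt(6))*0)*33 = (105 + 0)*33 = 105*33 = 3465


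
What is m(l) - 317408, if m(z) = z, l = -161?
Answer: -317569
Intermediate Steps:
m(l) - 317408 = -161 - 317408 = -317569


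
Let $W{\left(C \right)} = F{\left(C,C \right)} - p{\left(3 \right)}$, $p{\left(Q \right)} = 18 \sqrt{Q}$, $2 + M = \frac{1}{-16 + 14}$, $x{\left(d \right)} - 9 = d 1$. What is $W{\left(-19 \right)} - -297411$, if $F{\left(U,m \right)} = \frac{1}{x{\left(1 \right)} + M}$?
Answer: $\frac{4461167}{15} - 18 \sqrt{3} \approx 2.9738 \cdot 10^{5}$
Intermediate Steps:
$x{\left(d \right)} = 9 + d$ ($x{\left(d \right)} = 9 + d 1 = 9 + d$)
$M = - \frac{5}{2}$ ($M = -2 + \frac{1}{-16 + 14} = -2 + \frac{1}{-2} = -2 - \frac{1}{2} = - \frac{5}{2} \approx -2.5$)
$F{\left(U,m \right)} = \frac{2}{15}$ ($F{\left(U,m \right)} = \frac{1}{\left(9 + 1\right) - \frac{5}{2}} = \frac{1}{10 - \frac{5}{2}} = \frac{1}{\frac{15}{2}} = \frac{2}{15}$)
$W{\left(C \right)} = \frac{2}{15} - 18 \sqrt{3}$
$W{\left(-19 \right)} - -297411 = \left(\frac{2}{15} - 18 \sqrt{3}\right) - -297411 = \left(\frac{2}{15} - 18 \sqrt{3}\right) + 297411 = \frac{4461167}{15} - 18 \sqrt{3}$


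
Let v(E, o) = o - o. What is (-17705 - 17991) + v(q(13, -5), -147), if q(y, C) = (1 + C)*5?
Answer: -35696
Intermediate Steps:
q(y, C) = 5 + 5*C
v(E, o) = 0
(-17705 - 17991) + v(q(13, -5), -147) = (-17705 - 17991) + 0 = -35696 + 0 = -35696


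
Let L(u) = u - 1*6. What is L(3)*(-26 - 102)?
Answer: 384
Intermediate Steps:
L(u) = -6 + u (L(u) = u - 6 = -6 + u)
L(3)*(-26 - 102) = (-6 + 3)*(-26 - 102) = -3*(-128) = 384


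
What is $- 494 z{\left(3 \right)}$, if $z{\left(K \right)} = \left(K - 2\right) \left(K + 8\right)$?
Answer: $-5434$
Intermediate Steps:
$z{\left(K \right)} = \left(-2 + K\right) \left(8 + K\right)$
$- 494 z{\left(3 \right)} = - 494 \left(-16 + 3^{2} + 6 \cdot 3\right) = - 494 \left(-16 + 9 + 18\right) = \left(-494\right) 11 = -5434$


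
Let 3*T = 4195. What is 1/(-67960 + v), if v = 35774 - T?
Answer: -3/100753 ≈ -2.9776e-5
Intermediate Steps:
T = 4195/3 (T = (1/3)*4195 = 4195/3 ≈ 1398.3)
v = 103127/3 (v = 35774 - 1*4195/3 = 35774 - 4195/3 = 103127/3 ≈ 34376.)
1/(-67960 + v) = 1/(-67960 + 103127/3) = 1/(-100753/3) = -3/100753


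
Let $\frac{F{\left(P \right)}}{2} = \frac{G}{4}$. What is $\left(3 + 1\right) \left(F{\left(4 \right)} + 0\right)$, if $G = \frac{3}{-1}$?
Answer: $-6$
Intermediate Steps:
$G = -3$ ($G = 3 \left(-1\right) = -3$)
$F{\left(P \right)} = - \frac{3}{2}$ ($F{\left(P \right)} = 2 \left(- \frac{3}{4}\right) = - \frac{3}{2}$)
$\left(3 + 1\right) \left(F{\left(4 \right)} + 0\right) = \left(3 + 1\right) \left(- \frac{3}{2} + 0\right) = 4 \left(- \frac{3}{2}\right) = -6$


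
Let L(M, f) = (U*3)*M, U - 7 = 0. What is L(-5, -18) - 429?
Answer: -534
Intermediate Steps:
U = 7 (U = 7 + 0 = 7)
L(M, f) = 21*M (L(M, f) = (7*3)*M = 21*M)
L(-5, -18) - 429 = 21*(-5) - 429 = -105 - 429 = -534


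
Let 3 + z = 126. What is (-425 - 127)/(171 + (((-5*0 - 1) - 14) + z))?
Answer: -184/93 ≈ -1.9785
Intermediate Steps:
z = 123 (z = -3 + 126 = 123)
(-425 - 127)/(171 + (((-5*0 - 1) - 14) + z)) = (-425 - 127)/(171 + (((-5*0 - 1) - 14) + 123)) = -552/(171 + (((0 - 1) - 14) + 123)) = -552/(171 + ((-1 - 14) + 123)) = -552/(171 + (-15 + 123)) = -552/(171 + 108) = -552/279 = -552*1/279 = -184/93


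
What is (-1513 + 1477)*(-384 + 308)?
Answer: 2736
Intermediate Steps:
(-1513 + 1477)*(-384 + 308) = -36*(-76) = 2736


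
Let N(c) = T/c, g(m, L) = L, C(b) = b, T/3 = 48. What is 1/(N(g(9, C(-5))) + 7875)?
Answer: 5/39231 ≈ 0.00012745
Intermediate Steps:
T = 144 (T = 3*48 = 144)
N(c) = 144/c
1/(N(g(9, C(-5))) + 7875) = 1/(144/(-5) + 7875) = 1/(144*(-1/5) + 7875) = 1/(-144/5 + 7875) = 1/(39231/5) = 5/39231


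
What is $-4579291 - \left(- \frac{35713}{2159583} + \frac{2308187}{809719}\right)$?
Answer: $- \frac{8007606832405062881}{1748655387177} \approx -4.5793 \cdot 10^{6}$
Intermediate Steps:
$-4579291 - \left(- \frac{35713}{2159583} + \frac{2308187}{809719}\right) = -4579291 - \frac{4955803911374}{1748655387177} = - \frac{8007606832405062881}{1748655387177}$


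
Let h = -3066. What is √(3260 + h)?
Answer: √194 ≈ 13.928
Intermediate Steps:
√(3260 + h) = √(3260 - 3066) = √194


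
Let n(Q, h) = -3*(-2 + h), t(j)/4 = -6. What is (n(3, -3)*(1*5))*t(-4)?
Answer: -1800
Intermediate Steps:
t(j) = -24 (t(j) = 4*(-6) = -24)
n(Q, h) = 6 - 3*h
(n(3, -3)*(1*5))*t(-4) = ((6 - 3*(-3))*(1*5))*(-24) = ((6 + 9)*5)*(-24) = (15*5)*(-24) = 75*(-24) = -1800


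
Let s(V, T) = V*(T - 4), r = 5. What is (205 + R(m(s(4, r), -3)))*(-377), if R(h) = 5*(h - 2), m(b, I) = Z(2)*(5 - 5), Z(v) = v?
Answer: -73515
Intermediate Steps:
s(V, T) = V*(-4 + T)
m(b, I) = 0 (m(b, I) = 2*(5 - 5) = 2*0 = 0)
R(h) = -10 + 5*h (R(h) = 5*(-2 + h) = -10 + 5*h)
(205 + R(m(s(4, r), -3)))*(-377) = (205 + (-10 + 5*0))*(-377) = (205 + (-10 + 0))*(-377) = (205 - 10)*(-377) = 195*(-377) = -73515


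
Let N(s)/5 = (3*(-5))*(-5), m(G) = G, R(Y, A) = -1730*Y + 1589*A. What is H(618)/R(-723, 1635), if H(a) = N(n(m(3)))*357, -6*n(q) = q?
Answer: 2975/85529 ≈ 0.034784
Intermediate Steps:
n(q) = -q/6
N(s) = 375 (N(s) = 5*((3*(-5))*(-5)) = 5*(-15*(-5)) = 5*75 = 375)
H(a) = 133875 (H(a) = 375*357 = 133875)
H(618)/R(-723, 1635) = 133875/(-1730*(-723) + 1589*1635) = 133875/(1250790 + 2598015) = 133875/3848805 = 133875*(1/3848805) = 2975/85529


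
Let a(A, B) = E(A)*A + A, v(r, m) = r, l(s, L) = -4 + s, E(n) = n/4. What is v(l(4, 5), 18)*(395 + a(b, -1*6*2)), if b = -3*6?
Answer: 0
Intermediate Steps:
E(n) = n/4 (E(n) = n*(1/4) = n/4)
b = -18
a(A, B) = A + A**2/4 (a(A, B) = (A/4)*A + A = A**2/4 + A = A + A**2/4)
v(l(4, 5), 18)*(395 + a(b, -1*6*2)) = (-4 + 4)*(395 + (1/4)*(-18)*(4 - 18)) = 0*(395 + (1/4)*(-18)*(-14)) = 0*(395 + 63) = 0*458 = 0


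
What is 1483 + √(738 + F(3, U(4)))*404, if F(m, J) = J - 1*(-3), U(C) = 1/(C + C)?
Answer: 1483 + 7777*√2 ≈ 12481.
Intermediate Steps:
U(C) = 1/(2*C)
F(m, J) = 3 + J (F(m, J) = J + 3 = 3 + J)
1483 + √(738 + F(3, U(4)))*404 = 1483 + √(738 + (3 + (½)/4))*404 = 1483 + √(738 + (3 + (½)*(¼)))*404 = 1483 + √(738 + (3 + ⅛))*404 = 1483 + √(738 + 25/8)*404 = 1483 + √(5929/8)*404 = 1483 + (77*√2/4)*404 = 1483 + 7777*√2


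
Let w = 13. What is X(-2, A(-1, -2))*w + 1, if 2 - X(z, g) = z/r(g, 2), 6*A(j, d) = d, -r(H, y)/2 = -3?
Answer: 94/3 ≈ 31.333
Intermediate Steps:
r(H, y) = 6 (r(H, y) = -2*(-3) = 6)
A(j, d) = d/6
X(z, g) = 2 - z/6
X(-2, A(-1, -2))*w + 1 = (2 - 1/6*(-2))*13 + 1 = (2 + 1/3)*13 + 1 = (7/3)*13 + 1 = 91/3 + 1 = 94/3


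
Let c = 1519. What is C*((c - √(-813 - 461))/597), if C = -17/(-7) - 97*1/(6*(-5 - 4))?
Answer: 346549/32238 - 1597*I*√26/32238 ≈ 10.75 - 0.25259*I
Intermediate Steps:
C = 1597/378 (C = -17*(-⅐) - 97/(6*(-9)) = 17/7 - 97/(-54) = 17/7 - 97*(-1/54) = 17/7 + 97/54 = 1597/378 ≈ 4.2249)
C*((c - √(-813 - 461))/597) = 1597*((1519 - √(-813 - 461))/597)/378 = 1597*((1519 - √(-1274))*(1/597))/378 = 1597*((1519 - 7*I*√26)*(1/597))/378 = 1597*(1519/597 - 7*I*√26/597)/378 = 346549/32238 - 1597*I*√26/32238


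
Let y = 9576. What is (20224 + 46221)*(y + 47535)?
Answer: 3794740395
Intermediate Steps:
(20224 + 46221)*(y + 47535) = (20224 + 46221)*(9576 + 47535) = 66445*57111 = 3794740395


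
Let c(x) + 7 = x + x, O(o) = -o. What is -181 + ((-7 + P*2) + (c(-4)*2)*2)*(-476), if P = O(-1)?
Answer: 30759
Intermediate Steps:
c(x) = -7 + 2*x (c(x) = -7 + (x + x) = -7 + 2*x)
P = 1 (P = -1*(-1) = 1)
-181 + ((-7 + P*2) + (c(-4)*2)*2)*(-476) = -181 + ((-7 + 1*2) + ((-7 + 2*(-4))*2)*2)*(-476) = -181 + ((-7 + 2) + ((-7 - 8)*2)*2)*(-476) = -181 + (-5 - 15*2*2)*(-476) = -181 + (-5 - 30*2)*(-476) = -181 + (-5 - 60)*(-476) = -181 - 65*(-476) = -181 + 30940 = 30759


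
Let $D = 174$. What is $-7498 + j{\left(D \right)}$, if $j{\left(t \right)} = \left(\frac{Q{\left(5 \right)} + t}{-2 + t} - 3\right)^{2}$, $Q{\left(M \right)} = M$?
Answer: $- \frac{221707263}{29584} \approx -7494.2$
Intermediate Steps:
$j{\left(t \right)} = \left(-3 + \frac{5 + t}{-2 + t}\right)^{2}$ ($j{\left(t \right)} = \left(\frac{5 + t}{-2 + t} - 3\right)^{2} = \left(-3 + \frac{5 + t}{-2 + t}\right)^{2}$)
$-7498 + j{\left(D \right)} = -7498 + \frac{\left(11 - 348\right)^{2}}{\left(-2 + 174\right)^{2}} = -7498 + \frac{\left(11 - 348\right)^{2}}{29584} = -7498 + \frac{\left(-337\right)^{2}}{29584} = -7498 + \frac{1}{29584} \cdot 113569 = -7498 + \frac{113569}{29584} = - \frac{221707263}{29584}$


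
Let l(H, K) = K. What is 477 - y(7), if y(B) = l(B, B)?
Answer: 470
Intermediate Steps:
y(B) = B
477 - y(7) = 477 - 1*7 = 477 - 7 = 470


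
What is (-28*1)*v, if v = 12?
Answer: -336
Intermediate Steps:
(-28*1)*v = -28*1*12 = -28*12 = -336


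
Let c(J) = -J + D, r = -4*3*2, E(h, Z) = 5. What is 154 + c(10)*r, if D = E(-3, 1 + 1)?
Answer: 274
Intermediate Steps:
D = 5
r = -24 (r = -12*2 = -24)
c(J) = 5 - J (c(J) = -J + 5 = 5 - J)
154 + c(10)*r = 154 + (5 - 1*10)*(-24) = 154 + (5 - 10)*(-24) = 154 - 5*(-24) = 154 + 120 = 274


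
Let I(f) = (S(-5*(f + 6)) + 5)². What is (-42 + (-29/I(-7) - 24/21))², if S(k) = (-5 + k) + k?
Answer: 924342409/490000 ≈ 1886.4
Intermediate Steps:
S(k) = -5 + 2*k
I(f) = (-60 - 10*f)² (I(f) = ((-5 + 2*(-5*(f + 6))) + 5)² = ((-5 + 2*(-5*(6 + f))) + 5)² = ((-5 + 2*(-30 - 5*f)) + 5)² = ((-5 + (-60 - 10*f)) + 5)² = ((-65 - 10*f) + 5)² = (-60 - 10*f)²)
(-42 + (-29/I(-7) - 24/21))² = (-42 + (-29*1/(100*(6 - 7)²) - 24/21))² = (-42 + (-29/(100*(-1)²) - 24*1/21))² = (-42 + (-29/(100*1) - 8/7))² = (-42 + (-29/100 - 8/7))² = (-42 - 1003/700)² = (-30403/700)² = 924342409/490000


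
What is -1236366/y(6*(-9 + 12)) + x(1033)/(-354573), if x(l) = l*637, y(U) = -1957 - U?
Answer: 437082410243/700281675 ≈ 624.15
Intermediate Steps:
x(l) = 637*l
-1236366/y(6*(-9 + 12)) + x(1033)/(-354573) = -1236366/(-1957 - 6*(-9 + 12)) + (637*1033)/(-354573) = -1236366/(-1957 - 6*3) + 658021*(-1/354573) = -1236366/(-1957 - 1*18) - 658021/354573 = -1236366/(-1957 - 18) - 658021/354573 = -1236366/(-1975) - 658021/354573 = -1236366*(-1/1975) - 658021/354573 = 1236366/1975 - 658021/354573 = 437082410243/700281675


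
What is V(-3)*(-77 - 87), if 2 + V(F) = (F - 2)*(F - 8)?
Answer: -8692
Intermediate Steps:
V(F) = -2 + (-8 + F)*(-2 + F) (V(F) = -2 + (F - 2)*(F - 8) = -2 + (-2 + F)*(-8 + F) = -2 + (-8 + F)*(-2 + F))
V(-3)*(-77 - 87) = (14 + (-3)**2 - 10*(-3))*(-77 - 87) = (14 + 9 + 30)*(-164) = 53*(-164) = -8692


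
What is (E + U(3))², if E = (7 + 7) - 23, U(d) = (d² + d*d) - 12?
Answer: 9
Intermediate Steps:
U(d) = -12 + 2*d² (U(d) = (d² + d²) - 12 = 2*d² - 12 = -12 + 2*d²)
E = -9 (E = 14 - 23 = -9)
(E + U(3))² = (-9 + (-12 + 2*3²))² = (-9 + (-12 + 2*9))² = (-9 + (-12 + 18))² = (-9 + 6)² = (-3)² = 9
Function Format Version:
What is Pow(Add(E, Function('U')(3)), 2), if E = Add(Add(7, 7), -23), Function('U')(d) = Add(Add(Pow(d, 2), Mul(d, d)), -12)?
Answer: 9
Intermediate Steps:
Function('U')(d) = Add(-12, Mul(2, Pow(d, 2))) (Function('U')(d) = Add(Add(Pow(d, 2), Pow(d, 2)), -12) = Add(Mul(2, Pow(d, 2)), -12) = Add(-12, Mul(2, Pow(d, 2))))
E = -9 (E = Add(14, -23) = -9)
Pow(Add(E, Function('U')(3)), 2) = Pow(Add(-9, Add(-12, Mul(2, Pow(3, 2)))), 2) = Pow(Add(-9, Add(-12, Mul(2, 9))), 2) = Pow(Add(-9, Add(-12, 18)), 2) = Pow(Add(-9, 6), 2) = Pow(-3, 2) = 9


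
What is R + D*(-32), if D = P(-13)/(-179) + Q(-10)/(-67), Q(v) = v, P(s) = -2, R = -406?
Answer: -4930726/11993 ≈ -411.13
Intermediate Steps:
D = 1924/11993 (D = -2/(-179) - 10/(-67) = -2*(-1/179) - 10*(-1/67) = 2/179 + 10/67 = 1924/11993 ≈ 0.16043)
R + D*(-32) = -406 + (1924/11993)*(-32) = -406 - 61568/11993 = -4930726/11993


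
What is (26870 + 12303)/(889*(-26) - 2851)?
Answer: -39173/25965 ≈ -1.5087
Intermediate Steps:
(26870 + 12303)/(889*(-26) - 2851) = 39173/(-23114 - 2851) = 39173/(-25965) = 39173*(-1/25965) = -39173/25965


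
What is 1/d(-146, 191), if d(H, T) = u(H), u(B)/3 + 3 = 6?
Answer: 1/9 ≈ 0.11111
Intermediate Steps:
u(B) = 9 (u(B) = -9 + 3*6 = -9 + 18 = 9)
d(H, T) = 9
1/d(-146, 191) = 1/9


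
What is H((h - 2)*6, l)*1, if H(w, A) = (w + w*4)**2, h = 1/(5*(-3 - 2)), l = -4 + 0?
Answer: 93636/25 ≈ 3745.4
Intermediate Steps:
l = -4
h = -1/25 (h = 1/(5*(-5)) = 1/(-25) = 1*(-1/25) = -1/25 ≈ -0.040000)
H(w, A) = 25*w**2 (H(w, A) = (w + 4*w)**2 = (5*w)**2 = 25*w**2)
H((h - 2)*6, l)*1 = (25*((-1/25 - 2)*6)**2)*1 = (25*(-51/25*6)**2)*1 = (25*(-306/25)**2)*1 = (25*(93636/625))*1 = (93636/25)*1 = 93636/25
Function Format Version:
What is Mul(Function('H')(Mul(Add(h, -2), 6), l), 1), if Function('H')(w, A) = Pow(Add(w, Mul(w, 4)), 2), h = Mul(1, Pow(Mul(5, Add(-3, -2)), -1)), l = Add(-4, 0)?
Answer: Rational(93636, 25) ≈ 3745.4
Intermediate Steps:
l = -4
h = Rational(-1, 25) (h = Mul(1, Pow(Mul(5, -5), -1)) = Mul(1, Pow(-25, -1)) = Mul(1, Rational(-1, 25)) = Rational(-1, 25) ≈ -0.040000)
Function('H')(w, A) = Mul(25, Pow(w, 2)) (Function('H')(w, A) = Pow(Add(w, Mul(4, w)), 2) = Pow(Mul(5, w), 2) = Mul(25, Pow(w, 2)))
Mul(Function('H')(Mul(Add(h, -2), 6), l), 1) = Mul(Mul(25, Pow(Mul(Add(Rational(-1, 25), -2), 6), 2)), 1) = Mul(Mul(25, Pow(Mul(Rational(-51, 25), 6), 2)), 1) = Mul(Mul(25, Pow(Rational(-306, 25), 2)), 1) = Mul(Mul(25, Rational(93636, 625)), 1) = Mul(Rational(93636, 25), 1) = Rational(93636, 25)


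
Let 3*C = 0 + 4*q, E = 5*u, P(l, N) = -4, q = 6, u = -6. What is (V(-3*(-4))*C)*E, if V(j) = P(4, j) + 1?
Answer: 720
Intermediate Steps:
E = -30 (E = 5*(-6) = -30)
V(j) = -3 (V(j) = -4 + 1 = -3)
C = 8 (C = (0 + 4*6)/3 = (0 + 24)/3 = (⅓)*24 = 8)
(V(-3*(-4))*C)*E = -3*8*(-30) = -24*(-30) = 720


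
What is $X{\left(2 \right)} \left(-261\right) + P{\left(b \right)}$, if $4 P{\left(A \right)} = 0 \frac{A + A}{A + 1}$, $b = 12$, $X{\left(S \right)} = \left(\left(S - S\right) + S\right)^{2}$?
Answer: $-1044$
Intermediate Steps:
$X{\left(S \right)} = S^{2}$ ($X{\left(S \right)} = \left(0 + S\right)^{2} = S^{2}$)
$P{\left(A \right)} = 0$ ($P{\left(A \right)} = \frac{0 \frac{A + A}{A + 1}}{4} = \frac{0 \frac{2 A}{1 + A}}{4} = \frac{1}{4} \cdot 0 = 0$)
$X{\left(2 \right)} \left(-261\right) + P{\left(b \right)} = 2^{2} \left(-261\right) + 0 = 4 \left(-261\right) + 0 = -1044 + 0 = -1044$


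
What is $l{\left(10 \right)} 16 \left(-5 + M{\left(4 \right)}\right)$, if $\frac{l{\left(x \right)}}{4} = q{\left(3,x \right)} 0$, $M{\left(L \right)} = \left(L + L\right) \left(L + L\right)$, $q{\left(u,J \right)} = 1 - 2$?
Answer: $0$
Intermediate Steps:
$q{\left(u,J \right)} = -1$
$M{\left(L \right)} = 4 L^{2}$ ($M{\left(L \right)} = 2 L 2 L = 4 L^{2}$)
$l{\left(x \right)} = 0$ ($l{\left(x \right)} = 4 \left(\left(-1\right) 0\right) = 4 \cdot 0 = 0$)
$l{\left(10 \right)} 16 \left(-5 + M{\left(4 \right)}\right) = 0 \cdot 16 \left(-5 + 4 \cdot 4^{2}\right) = 0 \cdot 16 \left(-5 + 4 \cdot 16\right) = 0 \cdot 16 \left(-5 + 64\right) = 0 \cdot 16 \cdot 59 = 0 \cdot 944 = 0$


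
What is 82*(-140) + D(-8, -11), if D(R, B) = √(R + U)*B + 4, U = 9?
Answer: -11487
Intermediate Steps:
D(R, B) = 4 + B*√(9 + R) (D(R, B) = √(R + 9)*B + 4 = √(9 + R)*B + 4 = B*√(9 + R) + 4 = 4 + B*√(9 + R))
82*(-140) + D(-8, -11) = 82*(-140) + (4 - 11*√(9 - 8)) = -11480 + (4 - 11*√1) = -11480 + (4 - 11*1) = -11480 + (4 - 11) = -11480 - 7 = -11487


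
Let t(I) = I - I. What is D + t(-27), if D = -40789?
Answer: -40789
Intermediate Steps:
t(I) = 0
D + t(-27) = -40789 + 0 = -40789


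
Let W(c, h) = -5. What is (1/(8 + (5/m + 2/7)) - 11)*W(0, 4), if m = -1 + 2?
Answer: 5080/93 ≈ 54.624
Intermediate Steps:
m = 1
(1/(8 + (5/m + 2/7)) - 11)*W(0, 4) = (1/(8 + (5/1 + 2/7)) - 11)*(-5) = (1/(8 + (5*1 + 2*(1/7))) - 11)*(-5) = (1/(8 + (5 + 2/7)) - 11)*(-5) = (1/(8 + 37/7) - 11)*(-5) = (1/(93/7) - 11)*(-5) = (7/93 - 11)*(-5) = -1016/93*(-5) = 5080/93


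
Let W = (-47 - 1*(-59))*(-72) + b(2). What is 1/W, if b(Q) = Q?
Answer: -1/862 ≈ -0.0011601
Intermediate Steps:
W = -862 (W = (-47 - 1*(-59))*(-72) + 2 = (-47 + 59)*(-72) + 2 = 12*(-72) + 2 = -864 + 2 = -862)
1/W = 1/(-862) = -1/862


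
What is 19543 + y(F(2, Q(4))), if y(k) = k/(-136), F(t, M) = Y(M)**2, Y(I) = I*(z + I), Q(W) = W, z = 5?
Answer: 332069/17 ≈ 19533.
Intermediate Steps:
Y(I) = I*(5 + I)
F(t, M) = M**2*(5 + M)**2 (F(t, M) = (M*(5 + M))**2 = M**2*(5 + M)**2)
y(k) = -k/136 (y(k) = k*(-1/136) = -k/136)
19543 + y(F(2, Q(4))) = 19543 - 4**2*(5 + 4)**2/136 = 19543 - 2*9**2/17 = 19543 - 2*81/17 = 19543 - 1/136*1296 = 19543 - 162/17 = 332069/17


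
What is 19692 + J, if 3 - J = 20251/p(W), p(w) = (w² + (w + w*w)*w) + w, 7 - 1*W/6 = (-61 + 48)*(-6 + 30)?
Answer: 12567323367409/638097150 ≈ 19695.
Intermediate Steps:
W = 1914 (W = 42 - 6*(-61 + 48)*(-6 + 30) = 42 - (-78)*24 = 42 - 6*(-312) = 42 + 1872 = 1914)
p(w) = w + w² + w*(w + w²) (p(w) = (w² + (w + w²)*w) + w = (w² + w*(w + w²)) + w = w + w² + w*(w + w²))
J = 1914289609/638097150 (J = 3 - 20251/(1914*(1 + 1914² + 2*1914)) = 3 - 20251/(1914*(1 + 3663396 + 3828)) = 3 - 20251/(1914*3667225) = 3 - 20251/7019068650 = 3 - 1*1841/638097150 = 3 - 1841/638097150 = 1914289609/638097150 ≈ 3.0000)
19692 + J = 19692 + 1914289609/638097150 = 12567323367409/638097150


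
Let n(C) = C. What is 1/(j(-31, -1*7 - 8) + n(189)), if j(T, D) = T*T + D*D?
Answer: 1/1375 ≈ 0.00072727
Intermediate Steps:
j(T, D) = D² + T² (j(T, D) = T² + D² = D² + T²)
1/(j(-31, -1*7 - 8) + n(189)) = 1/(((-1*7 - 8)² + (-31)²) + 189) = 1/(((-7 - 8)² + 961) + 189) = 1/(((-15)² + 961) + 189) = 1/((225 + 961) + 189) = 1/(1186 + 189) = 1/1375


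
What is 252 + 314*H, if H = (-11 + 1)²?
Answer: 31652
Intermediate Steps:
H = 100 (H = (-10)² = 100)
252 + 314*H = 252 + 314*100 = 252 + 31400 = 31652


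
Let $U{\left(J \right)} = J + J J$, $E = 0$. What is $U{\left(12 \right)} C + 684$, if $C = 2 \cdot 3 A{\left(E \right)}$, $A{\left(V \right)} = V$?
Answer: $684$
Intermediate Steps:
$U{\left(J \right)} = J + J^{2}$
$C = 0$ ($C = 2 \cdot 3 \cdot 0 = 6 \cdot 0 = 0$)
$U{\left(12 \right)} C + 684 = 12 \left(1 + 12\right) 0 + 684 = 12 \cdot 13 \cdot 0 + 684 = 156 \cdot 0 + 684 = 0 + 684 = 684$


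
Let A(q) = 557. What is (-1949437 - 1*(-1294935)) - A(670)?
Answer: -655059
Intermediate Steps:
(-1949437 - 1*(-1294935)) - A(670) = (-1949437 - 1*(-1294935)) - 1*557 = (-1949437 + 1294935) - 557 = -654502 - 557 = -655059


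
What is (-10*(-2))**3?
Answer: 8000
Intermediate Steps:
(-10*(-2))**3 = 20**3 = 8000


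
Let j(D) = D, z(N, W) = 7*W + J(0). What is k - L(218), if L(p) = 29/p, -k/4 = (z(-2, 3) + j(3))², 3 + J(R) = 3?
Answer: -502301/218 ≈ -2304.1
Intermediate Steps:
J(R) = 0 (J(R) = -3 + 3 = 0)
z(N, W) = 7*W (z(N, W) = 7*W + 0 = 7*W)
k = -2304 (k = -4*(7*3 + 3)² = -4*(21 + 3)² = -4*24² = -4*576 = -2304)
k - L(218) = -2304 - 29/218 = -502301/218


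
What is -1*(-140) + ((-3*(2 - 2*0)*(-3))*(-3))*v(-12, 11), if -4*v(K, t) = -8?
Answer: 32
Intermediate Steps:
v(K, t) = 2 (v(K, t) = -¼*(-8) = 2)
-1*(-140) + ((-3*(2 - 2*0)*(-3))*(-3))*v(-12, 11) = -1*(-140) + ((-3*(2 - 2*0)*(-3))*(-3))*2 = 140 + ((-3*(2 + 0)*(-3))*(-3))*2 = 140 + ((-3*2*(-3))*(-3))*2 = 140 + (-6*(-3)*(-3))*2 = 140 + (18*(-3))*2 = 140 - 54*2 = 140 - 108 = 32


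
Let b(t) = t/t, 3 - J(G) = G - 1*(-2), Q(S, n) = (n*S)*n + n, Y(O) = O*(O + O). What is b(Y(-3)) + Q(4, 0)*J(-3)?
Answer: 1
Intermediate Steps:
Y(O) = 2*O² (Y(O) = O*(2*O) = 2*O²)
Q(S, n) = n + S*n² (Q(S, n) = (S*n)*n + n = S*n² + n = n + S*n²)
J(G) = 1 - G (J(G) = 3 - (G - 1*(-2)) = 3 - (G + 2) = 3 - (2 + G) = 3 + (-2 - G) = 1 - G)
b(t) = 1
b(Y(-3)) + Q(4, 0)*J(-3) = 1 + (0*(1 + 4*0))*(1 - 1*(-3)) = 1 + (0*(1 + 0))*(1 + 3) = 1 + (0*1)*4 = 1 + 0*4 = 1 + 0 = 1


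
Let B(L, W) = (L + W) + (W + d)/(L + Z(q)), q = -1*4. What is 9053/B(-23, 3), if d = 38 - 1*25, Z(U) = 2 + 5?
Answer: -9053/21 ≈ -431.10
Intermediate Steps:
q = -4
Z(U) = 7
d = 13 (d = 38 - 25 = 13)
B(L, W) = L + W + (13 + W)/(7 + L) (B(L, W) = (L + W) + (W + 13)/(L + 7) = (L + W) + (13 + W)/(7 + L) = L + W + (13 + W)/(7 + L))
9053/B(-23, 3) = 9053/(((13 + (-23)**2 + 7*(-23) + 8*3 - 23*3)/(7 - 23))) = 9053/(((13 + 529 - 161 + 24 - 69)/(-16))) = 9053/((-1/16*336)) = 9053/(-21) = 9053*(-1/21) = -9053/21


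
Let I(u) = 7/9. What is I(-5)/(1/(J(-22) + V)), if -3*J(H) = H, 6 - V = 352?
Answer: -7112/27 ≈ -263.41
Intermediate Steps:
V = -346 (V = 6 - 1*352 = 6 - 352 = -346)
I(u) = 7/9 (I(u) = 7*(1/9) = 7/9)
J(H) = -H/3
I(-5)/(1/(J(-22) + V)) = 7/(9*(1/(-1/3*(-22) - 346))) = 7/(9*(1/(22/3 - 346))) = 7/(9*(1/(-1016/3))) = 7/(9*(-3/1016)) = (7/9)*(-1016/3) = -7112/27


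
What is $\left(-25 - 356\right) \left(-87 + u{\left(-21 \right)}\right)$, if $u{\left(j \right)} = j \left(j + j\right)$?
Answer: $-302895$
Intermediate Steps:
$u{\left(j \right)} = 2 j^{2}$ ($u{\left(j \right)} = j 2 j = 2 j^{2}$)
$\left(-25 - 356\right) \left(-87 + u{\left(-21 \right)}\right) = \left(-25 - 356\right) \left(-87 + 2 \left(-21\right)^{2}\right) = - 381 \left(-87 + 2 \cdot 441\right) = - 381 \left(-87 + 882\right) = \left(-381\right) 795 = -302895$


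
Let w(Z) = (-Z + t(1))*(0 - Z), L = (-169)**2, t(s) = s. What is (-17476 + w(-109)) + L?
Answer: 23075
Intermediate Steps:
L = 28561
w(Z) = -Z*(1 - Z) (w(Z) = (-Z + 1)*(0 - Z) = (1 - Z)*(-Z) = -Z*(1 - Z))
(-17476 + w(-109)) + L = (-17476 - 109*(-1 - 109)) + 28561 = (-17476 - 109*(-110)) + 28561 = (-17476 + 11990) + 28561 = -5486 + 28561 = 23075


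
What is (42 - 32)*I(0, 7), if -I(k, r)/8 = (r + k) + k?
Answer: -560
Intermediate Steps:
I(k, r) = -16*k - 8*r (I(k, r) = -8*((r + k) + k) = -8*((k + r) + k) = -8*(r + 2*k) = -16*k - 8*r)
(42 - 32)*I(0, 7) = (42 - 32)*(-16*0 - 8*7) = 10*(0 - 56) = 10*(-56) = -560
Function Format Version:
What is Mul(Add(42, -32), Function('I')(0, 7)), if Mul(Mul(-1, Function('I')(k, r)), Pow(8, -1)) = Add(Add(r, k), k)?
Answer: -560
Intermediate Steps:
Function('I')(k, r) = Add(Mul(-16, k), Mul(-8, r)) (Function('I')(k, r) = Mul(-8, Add(Add(r, k), k)) = Mul(-8, Add(Add(k, r), k)) = Mul(-8, Add(r, Mul(2, k))) = Add(Mul(-16, k), Mul(-8, r)))
Mul(Add(42, -32), Function('I')(0, 7)) = Mul(Add(42, -32), Add(Mul(-16, 0), Mul(-8, 7))) = Mul(10, Add(0, -56)) = Mul(10, -56) = -560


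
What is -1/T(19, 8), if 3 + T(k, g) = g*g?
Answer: -1/61 ≈ -0.016393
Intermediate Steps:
T(k, g) = -3 + g**2 (T(k, g) = -3 + g*g = -3 + g**2)
-1/T(19, 8) = -1/(-3 + 8**2) = -1/(-3 + 64) = -1/61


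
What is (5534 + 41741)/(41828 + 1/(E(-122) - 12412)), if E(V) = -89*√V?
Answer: 306547565568404900/271227319895325633 - 4207475*I*√122/271227319895325633 ≈ 1.1302 - 1.7134e-10*I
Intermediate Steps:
(5534 + 41741)/(41828 + 1/(E(-122) - 12412)) = (5534 + 41741)/(41828 + 1/(-89*I*√122 - 12412)) = 47275/(41828 + 1/(-89*I*√122 - 12412)) = 47275/(41828 + 1/(-12412 - 89*I*√122))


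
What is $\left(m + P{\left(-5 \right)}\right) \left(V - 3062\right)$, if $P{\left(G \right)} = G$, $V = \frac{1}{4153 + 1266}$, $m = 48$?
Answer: $- \frac{713498011}{5419} \approx -1.3167 \cdot 10^{5}$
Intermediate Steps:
$V = \frac{1}{5419} \approx 0.00018454$
$\left(m + P{\left(-5 \right)}\right) \left(V - 3062\right) = \left(48 - 5\right) \left(\frac{1}{5419} - 3062\right) = 43 \left(- \frac{16592977}{5419}\right) = - \frac{713498011}{5419}$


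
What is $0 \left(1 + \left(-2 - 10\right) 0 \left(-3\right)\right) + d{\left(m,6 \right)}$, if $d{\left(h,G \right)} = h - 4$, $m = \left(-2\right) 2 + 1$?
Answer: $-7$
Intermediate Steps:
$m = -3$ ($m = -4 + 1 = -3$)
$d{\left(h,G \right)} = -4 + h$ ($d{\left(h,G \right)} = h - 4 = -4 + h$)
$0 \left(1 + \left(-2 - 10\right) 0 \left(-3\right)\right) + d{\left(m,6 \right)} = 0 \left(1 + \left(-2 - 10\right) 0 \left(-3\right)\right) - 7 = 0 \left(1 + \left(-12\right) 0 \left(-3\right)\right) - 7 = 0 \left(1 + 0 \left(-3\right)\right) - 7 = 0 \left(1 + 0\right) - 7 = 0 \cdot 1 - 7 = 0 - 7 = -7$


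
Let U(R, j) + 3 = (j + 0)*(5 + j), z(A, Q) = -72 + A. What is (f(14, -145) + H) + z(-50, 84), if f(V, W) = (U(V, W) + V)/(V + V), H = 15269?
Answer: 444427/28 ≈ 15872.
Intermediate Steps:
U(R, j) = -3 + j*(5 + j) (U(R, j) = -3 + (j + 0)*(5 + j) = -3 + j*(5 + j))
f(V, W) = (-3 + V + W² + 5*W)/(2*V) (f(V, W) = ((-3 + W² + 5*W) + V)/(V + V) = (-3 + V + W² + 5*W)/((2*V)) = (-3 + V + W² + 5*W)*(1/(2*V)) = (-3 + V + W² + 5*W)/(2*V))
(f(14, -145) + H) + z(-50, 84) = ((½)*(-3 + 14 + (-145)² + 5*(-145))/14 + 15269) + (-72 - 50) = ((½)*(1/14)*(-3 + 14 + 21025 - 725) + 15269) - 122 = ((½)*(1/14)*20311 + 15269) - 122 = (20311/28 + 15269) - 122 = 447843/28 - 122 = 444427/28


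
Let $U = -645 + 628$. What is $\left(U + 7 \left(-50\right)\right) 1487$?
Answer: $-545729$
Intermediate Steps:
$U = -17$
$\left(U + 7 \left(-50\right)\right) 1487 = \left(-17 + 7 \left(-50\right)\right) 1487 = \left(-17 - 350\right) 1487 = \left(-367\right) 1487 = -545729$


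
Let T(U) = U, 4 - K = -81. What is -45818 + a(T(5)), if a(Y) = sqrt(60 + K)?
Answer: -45818 + sqrt(145) ≈ -45806.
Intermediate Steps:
K = 85 (K = 4 - 1*(-81) = 4 + 81 = 85)
a(Y) = sqrt(145) (a(Y) = sqrt(60 + 85) = sqrt(145))
-45818 + a(T(5)) = -45818 + sqrt(145)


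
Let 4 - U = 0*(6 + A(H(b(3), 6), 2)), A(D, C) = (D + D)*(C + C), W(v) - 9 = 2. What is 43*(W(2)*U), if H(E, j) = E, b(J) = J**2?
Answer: 1892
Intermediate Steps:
W(v) = 11 (W(v) = 9 + 2 = 11)
A(D, C) = 4*C*D (A(D, C) = (2*D)*(2*C) = 4*C*D)
U = 4 (U = 4 - 0*(6 + 4*2*3**2) = 4 - 0*(6 + 4*2*9) = 4 - 0*(6 + 72) = 4 - 0*78 = 4 - 1*0 = 4 + 0 = 4)
43*(W(2)*U) = 43*(11*4) = 43*44 = 1892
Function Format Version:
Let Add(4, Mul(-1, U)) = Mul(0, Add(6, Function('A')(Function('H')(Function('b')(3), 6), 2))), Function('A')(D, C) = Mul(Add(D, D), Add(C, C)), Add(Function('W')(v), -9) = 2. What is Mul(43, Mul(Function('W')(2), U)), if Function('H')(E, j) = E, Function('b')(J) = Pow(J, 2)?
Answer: 1892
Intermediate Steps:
Function('W')(v) = 11 (Function('W')(v) = Add(9, 2) = 11)
Function('A')(D, C) = Mul(4, C, D) (Function('A')(D, C) = Mul(Mul(2, D), Mul(2, C)) = Mul(4, C, D))
U = 4 (U = Add(4, Mul(-1, Mul(0, Add(6, Mul(4, 2, Pow(3, 2)))))) = Add(4, Mul(-1, Mul(0, Add(6, Mul(4, 2, 9))))) = Add(4, Mul(-1, Mul(0, Add(6, 72)))) = Add(4, Mul(-1, Mul(0, 78))) = Add(4, Mul(-1, 0)) = Add(4, 0) = 4)
Mul(43, Mul(Function('W')(2), U)) = Mul(43, Mul(11, 4)) = Mul(43, 44) = 1892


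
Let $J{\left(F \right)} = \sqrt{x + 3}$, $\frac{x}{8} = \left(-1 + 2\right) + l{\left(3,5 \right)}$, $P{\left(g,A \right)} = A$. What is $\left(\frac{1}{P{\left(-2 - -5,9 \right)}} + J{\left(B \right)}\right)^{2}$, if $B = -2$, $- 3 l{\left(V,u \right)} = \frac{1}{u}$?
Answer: $\frac{4244}{405} + \frac{2 \sqrt{2355}}{135} \approx 11.198$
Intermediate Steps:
$l{\left(V,u \right)} = - \frac{1}{3 u}$
$x = \frac{112}{15}$ ($x = 8 \left(\left(-1 + 2\right) - \frac{1}{3 \cdot 5}\right) = 8 \left(1 - \frac{1}{15}\right) = 8 \cdot \frac{14}{15} = \frac{112}{15} \approx 7.4667$)
$J{\left(F \right)} = \frac{\sqrt{2355}}{15}$ ($J{\left(F \right)} = \sqrt{\frac{112}{15} + 3} = \sqrt{\frac{157}{15}} = \frac{\sqrt{2355}}{15}$)
$\left(\frac{1}{P{\left(-2 - -5,9 \right)}} + J{\left(B \right)}\right)^{2} = \left(\frac{1}{9} + \frac{\sqrt{2355}}{15}\right)^{2}$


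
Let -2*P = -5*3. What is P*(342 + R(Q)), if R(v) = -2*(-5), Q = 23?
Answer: 2640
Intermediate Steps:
R(v) = 10
P = 15/2 (P = -(-5)*3/2 = -½*(-15) = 15/2 ≈ 7.5000)
P*(342 + R(Q)) = 15*(342 + 10)/2 = (15/2)*352 = 2640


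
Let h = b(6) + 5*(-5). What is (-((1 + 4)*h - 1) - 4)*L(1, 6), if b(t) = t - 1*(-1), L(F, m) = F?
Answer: 87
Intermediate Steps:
b(t) = 1 + t (b(t) = t + 1 = 1 + t)
h = -18 (h = (1 + 6) + 5*(-5) = 7 - 25 = -18)
(-((1 + 4)*h - 1) - 4)*L(1, 6) = (-((1 + 4)*(-18) - 1) - 4)*1 = (-(5*(-18) - 1) - 4)*1 = (-(-90 - 1) - 4)*1 = (-1*(-91) - 4)*1 = (91 - 4)*1 = 87*1 = 87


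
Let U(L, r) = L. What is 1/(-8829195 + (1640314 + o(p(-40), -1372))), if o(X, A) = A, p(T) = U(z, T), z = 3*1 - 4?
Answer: -1/7190253 ≈ -1.3908e-7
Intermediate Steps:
z = -1 (z = 3 - 4 = -1)
p(T) = -1
1/(-8829195 + (1640314 + o(p(-40), -1372))) = 1/(-8829195 + (1640314 - 1372)) = 1/(-8829195 + 1638942) = 1/(-7190253) = -1/7190253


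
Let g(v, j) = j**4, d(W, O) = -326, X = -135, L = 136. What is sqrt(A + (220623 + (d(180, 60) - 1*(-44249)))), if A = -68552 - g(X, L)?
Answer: 9*I*sqrt(4221062) ≈ 18491.0*I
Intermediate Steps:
A = -342170568 (A = -68552 - 1*136**4 = -68552 - 1*342102016 = -68552 - 342102016 = -342170568)
sqrt(A + (220623 + (d(180, 60) - 1*(-44249)))) = sqrt(-342170568 + (220623 + (-326 - 1*(-44249)))) = sqrt(-342170568 + (220623 + (-326 + 44249))) = sqrt(-342170568 + (220623 + 43923)) = sqrt(-342170568 + 264546) = sqrt(-341906022) = 9*I*sqrt(4221062)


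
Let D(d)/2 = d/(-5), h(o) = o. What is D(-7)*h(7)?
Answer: 98/5 ≈ 19.600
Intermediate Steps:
D(d) = -2*d/5 (D(d) = 2*(d/(-5)) = 2*(d*(-⅕)) = 2*(-d/5) = -2*d/5)
D(-7)*h(7) = -⅖*(-7)*7 = (14/5)*7 = 98/5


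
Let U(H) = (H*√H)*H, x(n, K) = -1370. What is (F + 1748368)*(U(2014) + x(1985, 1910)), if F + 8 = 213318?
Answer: -2687498860 + 7956950456888*√2014 ≈ 3.5709e+14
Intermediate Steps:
F = 213310 (F = -8 + 213318 = 213310)
U(H) = H^(5/2) (U(H) = H^(3/2)*H = H^(5/2))
(F + 1748368)*(U(2014) + x(1985, 1910)) = (213310 + 1748368)*(2014^(5/2) - 1370) = 1961678*(4056196*√2014 - 1370) = 1961678*(-1370 + 4056196*√2014) = -2687498860 + 7956950456888*√2014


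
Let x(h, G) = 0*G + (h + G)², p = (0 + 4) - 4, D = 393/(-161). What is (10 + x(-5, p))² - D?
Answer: 197618/161 ≈ 1227.4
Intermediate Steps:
D = -393/161 (D = 393*(-1/161) = -393/161 ≈ -2.4410)
p = 0 (p = 4 - 4 = 0)
x(h, G) = (G + h)² (x(h, G) = 0 + (G + h)² = (G + h)²)
(10 + x(-5, p))² - D = (10 + (0 - 5)²)² - 1*(-393/161) = (10 + (-5)²)² + 393/161 = (10 + 25)² + 393/161 = 35² + 393/161 = 1225 + 393/161 = 197618/161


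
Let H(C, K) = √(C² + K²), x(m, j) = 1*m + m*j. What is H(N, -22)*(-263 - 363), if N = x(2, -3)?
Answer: -6260*√5 ≈ -13998.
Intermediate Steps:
x(m, j) = m + j*m
N = -4 (N = 2*(1 - 3) = 2*(-2) = -4)
H(N, -22)*(-263 - 363) = √((-4)² + (-22)²)*(-263 - 363) = √(16 + 484)*(-626) = √500*(-626) = (10*√5)*(-626) = -6260*√5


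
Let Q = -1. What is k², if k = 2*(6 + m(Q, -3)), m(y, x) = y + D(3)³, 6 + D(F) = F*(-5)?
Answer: 342694144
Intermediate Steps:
D(F) = -6 - 5*F (D(F) = -6 + F*(-5) = -6 - 5*F)
m(y, x) = -9261 + y (m(y, x) = y + (-6 - 5*3)³ = y + (-6 - 15)³ = y + (-21)³ = y - 9261 = -9261 + y)
k = -18512 (k = 2*(6 + (-9261 - 1)) = 2*(6 - 9262) = 2*(-9256) = -18512)
k² = (-18512)² = 342694144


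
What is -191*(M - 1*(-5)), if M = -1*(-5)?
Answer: -1910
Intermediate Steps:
M = 5
-191*(M - 1*(-5)) = -191*(5 - 1*(-5)) = -191*(5 + 5) = -191*10 = -1910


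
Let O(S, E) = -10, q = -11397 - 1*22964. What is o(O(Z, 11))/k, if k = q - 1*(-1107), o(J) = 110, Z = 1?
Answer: -55/16627 ≈ -0.0033079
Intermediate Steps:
q = -34361 (q = -11397 - 22964 = -34361)
k = -33254 (k = -34361 - 1*(-1107) = -34361 + 1107 = -33254)
o(O(Z, 11))/k = 110/(-33254) = 110*(-1/33254) = -55/16627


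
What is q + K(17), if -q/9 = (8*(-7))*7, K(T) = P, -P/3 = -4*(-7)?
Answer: 3444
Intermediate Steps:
P = -84 (P = -(-12)*(-7) = -3*28 = -84)
K(T) = -84
q = 3528 (q = -9*8*(-7)*7 = -(-504)*7 = -9*(-392) = 3528)
q + K(17) = 3528 - 84 = 3444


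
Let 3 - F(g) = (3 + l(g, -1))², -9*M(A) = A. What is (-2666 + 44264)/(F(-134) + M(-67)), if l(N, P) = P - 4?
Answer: 187191/29 ≈ 6454.9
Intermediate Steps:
M(A) = -A/9
l(N, P) = -4 + P
F(g) = -1 (F(g) = 3 - (3 + (-4 - 1))² = 3 - (3 - 5)² = 3 - 1*(-2)² = 3 - 1*4 = 3 - 4 = -1)
(-2666 + 44264)/(F(-134) + M(-67)) = (-2666 + 44264)/(-1 - ⅑*(-67)) = 41598/(-1 + 67/9) = 41598/(58/9) = 41598*(9/58) = 187191/29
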